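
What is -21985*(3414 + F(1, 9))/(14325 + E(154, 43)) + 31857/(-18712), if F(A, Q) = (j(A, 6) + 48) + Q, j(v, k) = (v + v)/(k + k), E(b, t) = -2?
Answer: -4285309066253/804035928 ≈ -5329.8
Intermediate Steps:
j(v, k) = v/k (j(v, k) = (2*v)/((2*k)) = (2*v)*(1/(2*k)) = v/k)
F(A, Q) = 48 + Q + A/6 (F(A, Q) = (A/6 + 48) + Q = (48 + A/6) + Q = 48 + Q + A/6)
-21985*(3414 + F(1, 9))/(14325 + E(154, 43)) + 31857/(-18712) = -21985*(3414 + (48 + 9 + (⅙)*1))/(14325 - 2) + 31857/(-18712) = -21985/(14323/(3414 + (48 + 9 + ⅙))) + 31857*(-1/18712) = -21985/(14323/(3414 + 343/6)) - 31857/18712 = -21985/(14323/(20827/6)) - 31857/18712 = -21985/(14323*(6/20827)) - 31857/18712 = -21985/85938/20827 - 31857/18712 = -21985*20827/85938 - 31857/18712 = -457881595/85938 - 31857/18712 = -4285309066253/804035928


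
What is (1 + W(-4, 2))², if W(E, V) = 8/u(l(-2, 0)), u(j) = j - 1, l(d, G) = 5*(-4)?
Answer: 169/441 ≈ 0.38322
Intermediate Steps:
l(d, G) = -20
u(j) = -1 + j
W(E, V) = -8/21 (W(E, V) = 8/(-1 - 20) = 8/(-21) = 8*(-1/21) = -8/21)
(1 + W(-4, 2))² = (1 - 8/21)² = (13/21)² = 169/441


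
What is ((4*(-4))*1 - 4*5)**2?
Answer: 1296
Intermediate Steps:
((4*(-4))*1 - 4*5)**2 = (-16*1 - 20)**2 = (-16 - 20)**2 = (-36)**2 = 1296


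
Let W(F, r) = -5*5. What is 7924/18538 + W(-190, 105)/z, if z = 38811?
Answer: 153537457/359739159 ≈ 0.42680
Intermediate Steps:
W(F, r) = -25
7924/18538 + W(-190, 105)/z = 7924/18538 - 25/38811 = 7924*(1/18538) - 25*1/38811 = 3962/9269 - 25/38811 = 153537457/359739159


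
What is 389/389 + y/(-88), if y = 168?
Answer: -10/11 ≈ -0.90909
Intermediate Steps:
389/389 + y/(-88) = 389/389 + 168/(-88) = 389*(1/389) + 168*(-1/88) = 1 - 21/11 = -10/11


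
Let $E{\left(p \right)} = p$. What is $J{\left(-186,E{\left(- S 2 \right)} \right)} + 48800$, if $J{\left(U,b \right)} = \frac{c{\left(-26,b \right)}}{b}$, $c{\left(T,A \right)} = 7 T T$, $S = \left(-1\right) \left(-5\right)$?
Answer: $\frac{241634}{5} \approx 48327.0$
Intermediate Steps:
$S = 5$
$c{\left(T,A \right)} = 7 T^{2}$
$J{\left(U,b \right)} = \frac{4732}{b}$ ($J{\left(U,b \right)} = \frac{7 \left(-26\right)^{2}}{b} = \frac{7 \cdot 676}{b} = \frac{4732}{b}$)
$J{\left(-186,E{\left(- S 2 \right)} \right)} + 48800 = \frac{4732}{\left(-1\right) 5 \cdot 2} + 48800 = \frac{4732}{\left(-5\right) 2} + 48800 = \frac{4732}{-10} + 48800 = 4732 \left(- \frac{1}{10}\right) + 48800 = - \frac{2366}{5} + 48800 = \frac{241634}{5}$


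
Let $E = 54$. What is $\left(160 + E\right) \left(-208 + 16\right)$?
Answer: $-41088$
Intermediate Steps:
$\left(160 + E\right) \left(-208 + 16\right) = \left(160 + 54\right) \left(-208 + 16\right) = 214 \left(-192\right) = -41088$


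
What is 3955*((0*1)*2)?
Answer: 0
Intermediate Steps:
3955*((0*1)*2) = 3955*(0*2) = 3955*0 = 0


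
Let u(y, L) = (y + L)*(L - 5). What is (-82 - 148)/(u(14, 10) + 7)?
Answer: -230/127 ≈ -1.8110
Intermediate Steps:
u(y, L) = (-5 + L)*(L + y) (u(y, L) = (L + y)*(-5 + L) = (-5 + L)*(L + y))
(-82 - 148)/(u(14, 10) + 7) = (-82 - 148)/((10² - 5*10 - 5*14 + 10*14) + 7) = -230/((100 - 50 - 70 + 140) + 7) = -230/(120 + 7) = -230/127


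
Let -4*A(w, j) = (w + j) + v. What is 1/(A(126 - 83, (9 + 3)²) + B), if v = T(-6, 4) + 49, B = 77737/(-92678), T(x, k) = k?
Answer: -92678/5638417 ≈ -0.016437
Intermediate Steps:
B = -77737/92678 (B = 77737*(-1/92678) = -77737/92678 ≈ -0.83879)
v = 53 (v = 4 + 49 = 53)
A(w, j) = -53/4 - j/4 - w/4 (A(w, j) = -((w + j) + 53)/4 = -((j + w) + 53)/4 = -(53 + j + w)/4 = -53/4 - j/4 - w/4)
1/(A(126 - 83, (9 + 3)²) + B) = 1/((-53/4 - (9 + 3)²/4 - (126 - 83)/4) - 77737/92678) = 1/((-53/4 - ¼*12² - ¼*43) - 77737/92678) = 1/((-53/4 - ¼*144 - 43/4) - 77737/92678) = 1/((-53/4 - 36 - 43/4) - 77737/92678) = 1/(-60 - 77737/92678) = 1/(-5638417/92678) = -92678/5638417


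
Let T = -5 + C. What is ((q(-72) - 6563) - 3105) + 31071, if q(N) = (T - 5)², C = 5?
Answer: 21428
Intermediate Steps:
T = 0 (T = -5 + 5 = 0)
q(N) = 25 (q(N) = (0 - 5)² = (-5)² = 25)
((q(-72) - 6563) - 3105) + 31071 = ((25 - 6563) - 3105) + 31071 = (-6538 - 3105) + 31071 = -9643 + 31071 = 21428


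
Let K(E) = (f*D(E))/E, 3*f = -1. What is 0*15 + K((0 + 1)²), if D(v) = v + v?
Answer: -⅔ ≈ -0.66667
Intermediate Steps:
f = -⅓ (f = (⅓)*(-1) = -⅓ ≈ -0.33333)
D(v) = 2*v
K(E) = -⅔ (K(E) = (-2*E/3)/E = -⅔)
0*15 + K((0 + 1)²) = 0*15 - ⅔ = 0 - ⅔ = -⅔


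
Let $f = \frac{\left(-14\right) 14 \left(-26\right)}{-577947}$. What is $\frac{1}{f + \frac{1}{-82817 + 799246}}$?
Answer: $- \frac{414057991263}{3650344237} \approx -113.43$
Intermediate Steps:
$f = - \frac{5096}{577947}$ ($f = \left(-196\right) \left(-26\right) \left(- \frac{1}{577947}\right) = 5096 \left(- \frac{1}{577947}\right) = - \frac{5096}{577947} \approx -0.0088174$)
$\frac{1}{f + \frac{1}{-82817 + 799246}} = \frac{1}{- \frac{5096}{577947} + \frac{1}{-82817 + 799246}} = \frac{1}{- \frac{5096}{577947} + \frac{1}{716429}} = \frac{1}{- \frac{3650344237}{414057991263}} = - \frac{414057991263}{3650344237}$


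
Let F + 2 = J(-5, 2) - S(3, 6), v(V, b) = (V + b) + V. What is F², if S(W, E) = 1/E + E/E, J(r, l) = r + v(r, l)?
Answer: 9409/36 ≈ 261.36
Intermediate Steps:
v(V, b) = b + 2*V
J(r, l) = l + 3*r (J(r, l) = r + (l + 2*r) = l + 3*r)
S(W, E) = 1 + 1/E (S(W, E) = 1/E + 1 = 1 + 1/E)
F = -97/6 (F = -2 + ((2 + 3*(-5)) - (1 + 6)/6) = -2 + ((2 - 15) - 7/6) = -2 + (-13 - 1*7/6) = -2 + (-13 - 7/6) = -2 - 85/6 = -97/6 ≈ -16.167)
F² = (-97/6)² = 9409/36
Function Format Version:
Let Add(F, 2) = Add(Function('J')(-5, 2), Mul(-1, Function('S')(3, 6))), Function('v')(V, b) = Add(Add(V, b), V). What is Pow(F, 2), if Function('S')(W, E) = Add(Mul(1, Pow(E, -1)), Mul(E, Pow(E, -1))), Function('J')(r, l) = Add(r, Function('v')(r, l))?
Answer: Rational(9409, 36) ≈ 261.36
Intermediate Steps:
Function('v')(V, b) = Add(b, Mul(2, V))
Function('J')(r, l) = Add(l, Mul(3, r)) (Function('J')(r, l) = Add(r, Add(l, Mul(2, r))) = Add(l, Mul(3, r)))
Function('S')(W, E) = Add(1, Pow(E, -1)) (Function('S')(W, E) = Add(Pow(E, -1), 1) = Add(1, Pow(E, -1)))
F = Rational(-97, 6) (F = Add(-2, Add(Add(2, Mul(3, -5)), Mul(-1, Mul(Pow(6, -1), Add(1, 6))))) = Add(-2, Add(Add(2, -15), Mul(-1, Mul(Rational(1, 6), 7)))) = Add(-2, Add(-13, Mul(-1, Rational(7, 6)))) = Add(-2, Add(-13, Rational(-7, 6))) = Add(-2, Rational(-85, 6)) = Rational(-97, 6) ≈ -16.167)
Pow(F, 2) = Pow(Rational(-97, 6), 2) = Rational(9409, 36)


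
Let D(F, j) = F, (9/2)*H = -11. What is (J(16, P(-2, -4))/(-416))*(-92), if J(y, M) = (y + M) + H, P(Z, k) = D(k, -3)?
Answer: 989/468 ≈ 2.1132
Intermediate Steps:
H = -22/9 (H = (2/9)*(-11) = -22/9 ≈ -2.4444)
P(Z, k) = k
J(y, M) = -22/9 + M + y (J(y, M) = (y + M) - 22/9 = (M + y) - 22/9 = -22/9 + M + y)
(J(16, P(-2, -4))/(-416))*(-92) = ((-22/9 - 4 + 16)/(-416))*(-92) = ((86/9)*(-1/416))*(-92) = -43/1872*(-92) = 989/468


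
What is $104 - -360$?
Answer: $464$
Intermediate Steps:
$104 - -360 = 104 + 360 = 464$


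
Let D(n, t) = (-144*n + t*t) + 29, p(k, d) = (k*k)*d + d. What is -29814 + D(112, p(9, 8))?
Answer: 384423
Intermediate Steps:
p(k, d) = d + d*k² (p(k, d) = k²*d + d = d*k² + d = d + d*k²)
D(n, t) = 29 + t² - 144*n (D(n, t) = (-144*n + t²) + 29 = (t² - 144*n) + 29 = 29 + t² - 144*n)
-29814 + D(112, p(9, 8)) = -29814 + (29 + (8*(1 + 9²))² - 144*112) = -29814 + (29 + (8*(1 + 81))² - 16128) = -29814 + (29 + (8*82)² - 16128) = -29814 + (29 + 656² - 16128) = -29814 + (29 + 430336 - 16128) = -29814 + 414237 = 384423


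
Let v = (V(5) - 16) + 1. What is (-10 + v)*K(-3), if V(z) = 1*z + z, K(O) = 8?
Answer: -120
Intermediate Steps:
V(z) = 2*z (V(z) = z + z = 2*z)
v = -5 (v = (2*5 - 16) + 1 = (10 - 16) + 1 = -6 + 1 = -5)
(-10 + v)*K(-3) = (-10 - 5)*8 = -15*8 = -120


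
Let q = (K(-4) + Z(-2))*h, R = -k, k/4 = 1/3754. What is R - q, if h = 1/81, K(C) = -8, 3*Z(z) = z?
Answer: 48316/456111 ≈ 0.10593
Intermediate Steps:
Z(z) = z/3
k = 2/1877 (k = 4/3754 = 4*(1/3754) = 2/1877 ≈ 0.0010655)
h = 1/81 ≈ 0.012346
R = -2/1877 (R = -1*2/1877 = -2/1877 ≈ -0.0010655)
q = -26/243 (q = (-8 + (⅓)*(-2))*(1/81) = (-8 - ⅔)*(1/81) = -26/3*1/81 = -26/243 ≈ -0.10700)
R - q = -2/1877 - 1*(-26/243) = -2/1877 + 26/243 = 48316/456111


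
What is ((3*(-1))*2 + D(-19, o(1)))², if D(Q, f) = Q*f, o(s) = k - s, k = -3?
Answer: 4900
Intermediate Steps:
o(s) = -3 - s
((3*(-1))*2 + D(-19, o(1)))² = ((3*(-1))*2 - 19*(-3 - 1*1))² = (-3*2 - 19*(-3 - 1))² = (-6 - 19*(-4))² = (-6 + 76)² = 70² = 4900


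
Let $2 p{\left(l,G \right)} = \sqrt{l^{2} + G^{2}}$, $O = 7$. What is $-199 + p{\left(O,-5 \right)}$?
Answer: $-199 + \frac{\sqrt{74}}{2} \approx -194.7$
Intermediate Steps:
$p{\left(l,G \right)} = \frac{\sqrt{G^{2} + l^{2}}}{2}$ ($p{\left(l,G \right)} = \frac{\sqrt{l^{2} + G^{2}}}{2} = \frac{\sqrt{G^{2} + l^{2}}}{2}$)
$-199 + p{\left(O,-5 \right)} = -199 + \frac{\sqrt{\left(-5\right)^{2} + 7^{2}}}{2} = -199 + \frac{\sqrt{25 + 49}}{2} = -199 + \frac{\sqrt{74}}{2}$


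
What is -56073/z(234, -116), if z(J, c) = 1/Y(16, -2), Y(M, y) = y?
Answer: 112146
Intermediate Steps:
z(J, c) = -½ (z(J, c) = 1/(-2) = -½)
-56073/z(234, -116) = -56073/(-½) = -56073*(-2) = 112146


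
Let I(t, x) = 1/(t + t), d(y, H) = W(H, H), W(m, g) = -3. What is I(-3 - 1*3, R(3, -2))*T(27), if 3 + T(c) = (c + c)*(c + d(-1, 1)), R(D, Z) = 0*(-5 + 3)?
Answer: -431/4 ≈ -107.75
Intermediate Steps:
d(y, H) = -3
R(D, Z) = 0 (R(D, Z) = 0*(-2) = 0)
I(t, x) = 1/(2*t)
T(c) = -3 + 2*c*(-3 + c) (T(c) = -3 + (c + c)*(c - 3) = -3 + (2*c)*(-3 + c) = -3 + 2*c*(-3 + c))
I(-3 - 1*3, R(3, -2))*T(27) = (1/(2*(-3 - 1*3)))*(-3 - 6*27 + 2*27²) = (1/(2*(-3 - 3)))*(-3 - 162 + 2*729) = ((½)/(-6))*(-3 - 162 + 1458) = ((½)*(-⅙))*1293 = -1/12*1293 = -431/4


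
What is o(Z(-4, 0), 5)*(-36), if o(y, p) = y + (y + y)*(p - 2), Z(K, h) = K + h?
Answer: 1008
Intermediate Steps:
o(y, p) = y + 2*y*(-2 + p) (o(y, p) = y + (2*y)*(-2 + p) = y + 2*y*(-2 + p))
o(Z(-4, 0), 5)*(-36) = ((-4 + 0)*(-3 + 2*5))*(-36) = -4*(-3 + 10)*(-36) = -4*7*(-36) = -28*(-36) = 1008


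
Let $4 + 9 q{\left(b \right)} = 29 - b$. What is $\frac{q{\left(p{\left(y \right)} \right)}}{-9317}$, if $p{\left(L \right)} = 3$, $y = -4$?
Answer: $- \frac{2}{7623} \approx -0.00026236$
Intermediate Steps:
$q{\left(b \right)} = \frac{25}{9} - \frac{b}{9}$ ($q{\left(b \right)} = - \frac{4}{9} + \frac{29 - b}{9} = - \frac{4}{9} - \left(- \frac{29}{9} + \frac{b}{9}\right) = \frac{25}{9} - \frac{b}{9}$)
$\frac{q{\left(p{\left(y \right)} \right)}}{-9317} = \frac{\frac{25}{9} - \frac{1}{3}}{-9317} = \left(\frac{25}{9} - \frac{1}{3}\right) \left(- \frac{1}{9317}\right) = \frac{22}{9} \left(- \frac{1}{9317}\right) = - \frac{2}{7623}$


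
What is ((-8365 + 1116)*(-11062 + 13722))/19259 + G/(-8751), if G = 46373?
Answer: -169632854947/168535509 ≈ -1006.5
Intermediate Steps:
((-8365 + 1116)*(-11062 + 13722))/19259 + G/(-8751) = ((-8365 + 1116)*(-11062 + 13722))/19259 + 46373/(-8751) = -7249*2660*(1/19259) + 46373*(-1/8751) = -19282340*1/19259 - 46373/8751 = -19282340/19259 - 46373/8751 = -169632854947/168535509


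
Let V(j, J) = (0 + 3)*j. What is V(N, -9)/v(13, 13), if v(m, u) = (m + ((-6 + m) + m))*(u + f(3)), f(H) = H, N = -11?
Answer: -1/16 ≈ -0.062500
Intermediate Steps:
V(j, J) = 3*j
v(m, u) = (-6 + 3*m)*(3 + u) (v(m, u) = (m + ((-6 + m) + m))*(u + 3) = (m + (-6 + 2*m))*(3 + u) = (-6 + 3*m)*(3 + u))
V(N, -9)/v(13, 13) = (3*(-11))/(-18 - 6*13 + 9*13 + 3*13*13) = -33/(-18 - 78 + 117 + 507) = -33/528 = -33*1/528 = -1/16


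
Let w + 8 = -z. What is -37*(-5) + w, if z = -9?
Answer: 186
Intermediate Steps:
w = 1 (w = -8 - 1*(-9) = -8 + 9 = 1)
-37*(-5) + w = -37*(-5) + 1 = 185 + 1 = 186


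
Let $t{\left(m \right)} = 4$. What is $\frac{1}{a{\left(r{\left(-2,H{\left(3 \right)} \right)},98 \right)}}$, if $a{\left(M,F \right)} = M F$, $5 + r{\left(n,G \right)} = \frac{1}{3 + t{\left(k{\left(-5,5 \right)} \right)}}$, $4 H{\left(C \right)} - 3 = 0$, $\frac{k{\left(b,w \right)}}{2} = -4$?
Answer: $- \frac{1}{476} \approx -0.0021008$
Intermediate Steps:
$k{\left(b,w \right)} = -8$ ($k{\left(b,w \right)} = 2 \left(-4\right) = -8$)
$H{\left(C \right)} = \frac{3}{4}$ ($H{\left(C \right)} = \frac{3}{4} + \frac{1}{4} \cdot 0 = \frac{3}{4} + 0 = \frac{3}{4}$)
$r{\left(n,G \right)} = - \frac{34}{7}$ ($r{\left(n,G \right)} = -5 + \frac{1}{3 + 4} = -5 + \frac{1}{7} = - \frac{34}{7}$)
$a{\left(M,F \right)} = F M$
$\frac{1}{a{\left(r{\left(-2,H{\left(3 \right)} \right)},98 \right)}} = \frac{1}{98 \left(- \frac{34}{7}\right)} = \frac{1}{-476} = - \frac{1}{476}$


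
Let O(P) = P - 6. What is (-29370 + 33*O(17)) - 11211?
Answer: -40218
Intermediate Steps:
O(P) = -6 + P
(-29370 + 33*O(17)) - 11211 = (-29370 + 33*(-6 + 17)) - 11211 = (-29370 + 33*11) - 11211 = (-29370 + 363) - 11211 = -29007 - 11211 = -40218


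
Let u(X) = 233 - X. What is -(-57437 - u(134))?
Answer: 57536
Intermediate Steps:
-(-57437 - u(134)) = -(-57437 - (233 - 1*134)) = -(-57437 - (233 - 134)) = -(-57437 - 1*99) = -(-57437 - 99) = -1*(-57536) = 57536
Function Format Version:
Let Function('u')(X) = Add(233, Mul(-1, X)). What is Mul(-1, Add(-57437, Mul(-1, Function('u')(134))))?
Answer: 57536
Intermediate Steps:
Mul(-1, Add(-57437, Mul(-1, Function('u')(134)))) = Mul(-1, Add(-57437, Mul(-1, Add(233, Mul(-1, 134))))) = Mul(-1, Add(-57437, Mul(-1, Add(233, -134)))) = Mul(-1, Add(-57437, Mul(-1, 99))) = Mul(-1, Add(-57437, -99)) = Mul(-1, -57536) = 57536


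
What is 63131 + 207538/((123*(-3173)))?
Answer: 24638496011/390279 ≈ 63130.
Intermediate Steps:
63131 + 207538/((123*(-3173))) = 63131 + 207538/(-390279) = 63131 + 207538*(-1/390279) = 63131 - 207538/390279 = 24638496011/390279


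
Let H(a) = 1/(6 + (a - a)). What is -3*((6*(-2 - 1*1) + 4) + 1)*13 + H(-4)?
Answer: 3043/6 ≈ 507.17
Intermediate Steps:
H(a) = ⅙ (H(a) = 1/(6 + 0) = 1/6 = ⅙)
-3*((6*(-2 - 1*1) + 4) + 1)*13 + H(-4) = -3*((6*(-2 - 1*1) + 4) + 1)*13 + ⅙ = -3*((6*(-2 - 1) + 4) + 1)*13 + ⅙ = -3*((6*(-3) + 4) + 1)*13 + ⅙ = -3*((-18 + 4) + 1)*13 + ⅙ = -3*(-14 + 1)*13 + ⅙ = -3*(-13)*13 + ⅙ = 39*13 + ⅙ = 507 + ⅙ = 3043/6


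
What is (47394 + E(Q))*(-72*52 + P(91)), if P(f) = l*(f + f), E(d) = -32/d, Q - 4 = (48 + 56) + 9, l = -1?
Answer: -1674609932/9 ≈ -1.8607e+8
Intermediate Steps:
Q = 117 (Q = 4 + ((48 + 56) + 9) = 4 + (104 + 9) = 4 + 113 = 117)
P(f) = -2*f (P(f) = -(f + f) = -2*f)
(47394 + E(Q))*(-72*52 + P(91)) = (47394 - 32/117)*(-72*52 - 2*91) = (47394 - 32*1/117)*(-3744 - 182) = (47394 - 32/117)*(-3926) = (5545066/117)*(-3926) = -1674609932/9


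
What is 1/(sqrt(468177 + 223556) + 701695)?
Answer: 701695/492375181292 - 7*sqrt(14117)/492375181292 ≈ 1.4234e-6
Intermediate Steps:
1/(sqrt(468177 + 223556) + 701695) = 1/(sqrt(691733) + 701695) = 1/(7*sqrt(14117) + 701695) = 1/(701695 + 7*sqrt(14117))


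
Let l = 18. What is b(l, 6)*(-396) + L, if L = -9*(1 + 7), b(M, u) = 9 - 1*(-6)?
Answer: -6012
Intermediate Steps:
b(M, u) = 15 (b(M, u) = 9 + 6 = 15)
L = -72 (L = -9*8 = -72)
b(l, 6)*(-396) + L = 15*(-396) - 72 = -5940 - 72 = -6012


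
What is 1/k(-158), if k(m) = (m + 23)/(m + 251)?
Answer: -31/45 ≈ -0.68889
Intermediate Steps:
k(m) = (23 + m)/(251 + m)
1/k(-158) = 1/((23 - 158)/(251 - 158)) = 1/(-135/93) = 1/((1/93)*(-135)) = 1/(-45/31) = -31/45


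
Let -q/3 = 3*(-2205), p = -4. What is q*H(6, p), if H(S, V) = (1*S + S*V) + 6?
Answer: -238140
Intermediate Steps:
H(S, V) = 6 + S + S*V (H(S, V) = (S + S*V) + 6 = 6 + S + S*V)
q = 19845 (q = -9*(-2205) = -3*(-6615) = 19845)
q*H(6, p) = 19845*(6 + 6 + 6*(-4)) = 19845*(6 + 6 - 24) = 19845*(-12) = -238140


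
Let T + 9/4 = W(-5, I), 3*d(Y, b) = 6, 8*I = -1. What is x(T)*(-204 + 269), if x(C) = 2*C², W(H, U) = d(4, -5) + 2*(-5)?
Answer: 109265/8 ≈ 13658.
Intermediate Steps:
I = -⅛ (I = (⅛)*(-1) = -⅛ ≈ -0.12500)
d(Y, b) = 2 (d(Y, b) = (⅓)*6 = 2)
W(H, U) = -8 (W(H, U) = 2 + 2*(-5) = 2 - 10 = -8)
T = -41/4 (T = -9/4 - 8 = -41/4 ≈ -10.250)
x(T)*(-204 + 269) = (2*(-41/4)²)*(-204 + 269) = (2*(1681/16))*65 = (1681/8)*65 = 109265/8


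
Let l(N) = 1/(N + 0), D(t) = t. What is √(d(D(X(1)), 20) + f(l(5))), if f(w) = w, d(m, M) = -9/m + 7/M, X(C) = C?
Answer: 13*I*√5/10 ≈ 2.9069*I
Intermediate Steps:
l(N) = 1/N
√(d(D(X(1)), 20) + f(l(5))) = √((-9/1 + 7/20) + 1/5) = √((-9*1 + 7*(1/20)) + ⅕) = √((-9 + 7/20) + ⅕) = √(-173/20 + ⅕) = √(-169/20) = 13*I*√5/10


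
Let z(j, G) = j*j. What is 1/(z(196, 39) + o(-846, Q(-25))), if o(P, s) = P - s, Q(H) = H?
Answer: 1/37595 ≈ 2.6599e-5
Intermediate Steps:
z(j, G) = j**2
1/(z(196, 39) + o(-846, Q(-25))) = 1/(196**2 + (-846 - 1*(-25))) = 1/(38416 + (-846 + 25)) = 1/(38416 - 821) = 1/37595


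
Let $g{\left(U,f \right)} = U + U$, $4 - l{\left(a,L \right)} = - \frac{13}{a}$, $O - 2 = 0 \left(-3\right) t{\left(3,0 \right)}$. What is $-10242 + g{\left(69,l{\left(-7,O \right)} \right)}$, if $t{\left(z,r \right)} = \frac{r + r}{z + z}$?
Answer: $-10104$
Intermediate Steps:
$t{\left(z,r \right)} = \frac{r}{z}$ ($t{\left(z,r \right)} = \frac{2 r}{2 z} = 2 r \frac{1}{2 z} = \frac{r}{z}$)
$O = 2$ ($O = 2 + 0 \left(-3\right) \frac{0}{3} = 2 + 0 \cdot 0 \cdot \frac{1}{3} = 2 + 0 \cdot 0 = 2 + 0 = 2$)
$l{\left(a,L \right)} = 4 + \frac{13}{a}$ ($l{\left(a,L \right)} = 4 - - \frac{13}{a} = 4 + \frac{13}{a}$)
$g{\left(U,f \right)} = 2 U$
$-10242 + g{\left(69,l{\left(-7,O \right)} \right)} = -10242 + 2 \cdot 69 = -10242 + 138 = -10104$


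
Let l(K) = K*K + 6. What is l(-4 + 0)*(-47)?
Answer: -1034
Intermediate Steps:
l(K) = 6 + K² (l(K) = K² + 6 = 6 + K²)
l(-4 + 0)*(-47) = (6 + (-4 + 0)²)*(-47) = (6 + (-4)²)*(-47) = (6 + 16)*(-47) = 22*(-47) = -1034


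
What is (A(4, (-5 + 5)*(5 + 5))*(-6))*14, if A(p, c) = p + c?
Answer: -336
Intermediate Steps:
A(p, c) = c + p
(A(4, (-5 + 5)*(5 + 5))*(-6))*14 = (((-5 + 5)*(5 + 5) + 4)*(-6))*14 = ((0*10 + 4)*(-6))*14 = ((0 + 4)*(-6))*14 = (4*(-6))*14 = -24*14 = -336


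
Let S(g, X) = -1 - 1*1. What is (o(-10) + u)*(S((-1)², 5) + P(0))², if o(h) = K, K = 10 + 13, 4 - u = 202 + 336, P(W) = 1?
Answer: -511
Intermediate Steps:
S(g, X) = -2 (S(g, X) = -1 - 1 = -2)
u = -534 (u = 4 - (202 + 336) = 4 - 1*538 = 4 - 538 = -534)
K = 23
o(h) = 23
(o(-10) + u)*(S((-1)², 5) + P(0))² = (23 - 534)*(-2 + 1)² = -511*(-1)² = -511*1 = -511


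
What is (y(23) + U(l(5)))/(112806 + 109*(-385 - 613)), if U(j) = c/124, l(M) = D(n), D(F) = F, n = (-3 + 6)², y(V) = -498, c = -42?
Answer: -30897/249488 ≈ -0.12384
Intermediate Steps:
n = 9 (n = 3² = 9)
l(M) = 9
U(j) = -21/62 (U(j) = -42/124 = -42*1/124 = -21/62)
(y(23) + U(l(5)))/(112806 + 109*(-385 - 613)) = (-498 - 21/62)/(112806 + 109*(-385 - 613)) = -30897/(62*(112806 + 109*(-998))) = -30897/(62*(112806 - 108782)) = -30897/62/4024 = -30897/62*1/4024 = -30897/249488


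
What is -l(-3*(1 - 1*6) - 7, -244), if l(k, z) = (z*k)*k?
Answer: 15616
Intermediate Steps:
l(k, z) = z*k² (l(k, z) = (k*z)*k = z*k²)
-l(-3*(1 - 1*6) - 7, -244) = -(-244)*(-3*(1 - 1*6) - 7)² = -(-244)*(-3*(1 - 6) - 7)² = -(-244)*(-3*(-5) - 7)² = -(-244)*(15 - 7)² = -(-244)*8² = -(-244)*64 = -1*(-15616) = 15616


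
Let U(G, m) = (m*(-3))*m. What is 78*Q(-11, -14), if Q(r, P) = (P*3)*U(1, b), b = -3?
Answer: 88452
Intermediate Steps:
U(G, m) = -3*m**2 (U(G, m) = (-3*m)*m = -3*m**2)
Q(r, P) = -81*P (Q(r, P) = (P*3)*(-3*(-3)**2) = (3*P)*(-3*9) = (3*P)*(-27) = -81*P)
78*Q(-11, -14) = 78*(-81*(-14)) = 78*1134 = 88452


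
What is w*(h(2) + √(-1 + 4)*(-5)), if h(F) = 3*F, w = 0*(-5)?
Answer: 0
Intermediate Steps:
w = 0
w*(h(2) + √(-1 + 4)*(-5)) = 0*(3*2 + √(-1 + 4)*(-5)) = 0*(6 + √3*(-5)) = 0*(6 - 5*√3) = 0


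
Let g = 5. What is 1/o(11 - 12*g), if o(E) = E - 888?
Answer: -1/937 ≈ -0.0010672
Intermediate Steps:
o(E) = -888 + E
1/o(11 - 12*g) = 1/(-888 + (11 - 12*5)) = 1/(-888 + (11 - 60)) = 1/(-888 - 49) = 1/(-937) = -1/937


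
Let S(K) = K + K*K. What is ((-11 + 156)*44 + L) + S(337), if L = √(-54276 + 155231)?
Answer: 120286 + √100955 ≈ 1.2060e+5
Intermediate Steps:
L = √100955 ≈ 317.73
S(K) = K + K²
((-11 + 156)*44 + L) + S(337) = ((-11 + 156)*44 + √100955) + 337*(1 + 337) = (145*44 + √100955) + 337*338 = (6380 + √100955) + 113906 = 120286 + √100955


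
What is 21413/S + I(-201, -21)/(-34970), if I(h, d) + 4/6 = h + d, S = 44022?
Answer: 5497209/11155430 ≈ 0.49278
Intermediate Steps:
I(h, d) = -2/3 + d + h (I(h, d) = -2/3 + (h + d) = -2/3 + (d + h) = -2/3 + d + h)
21413/S + I(-201, -21)/(-34970) = 21413/44022 + (-2/3 - 21 - 201)/(-34970) = 21413*(1/44022) - 668/3*(-1/34970) = 931/1914 + 334/52455 = 5497209/11155430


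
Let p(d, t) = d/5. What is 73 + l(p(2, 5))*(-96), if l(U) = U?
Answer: 173/5 ≈ 34.600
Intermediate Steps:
p(d, t) = d/5 (p(d, t) = d*(⅕) = d/5)
73 + l(p(2, 5))*(-96) = 73 + ((⅕)*2)*(-96) = 73 + (⅖)*(-96) = 73 - 192/5 = 173/5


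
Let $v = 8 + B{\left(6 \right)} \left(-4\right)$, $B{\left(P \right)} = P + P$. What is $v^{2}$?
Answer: $1600$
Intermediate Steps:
$B{\left(P \right)} = 2 P$
$v = -40$ ($v = 8 + 2 \cdot 6 \left(-4\right) = 8 + 12 \left(-4\right) = 8 - 48 = -40$)
$v^{2} = \left(-40\right)^{2} = 1600$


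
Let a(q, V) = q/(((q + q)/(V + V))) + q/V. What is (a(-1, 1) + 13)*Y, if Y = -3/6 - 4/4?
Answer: -39/2 ≈ -19.500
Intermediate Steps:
Y = -3/2 (Y = -3*1/6 - 4*1/4 = -1/2 - 1 = -3/2 ≈ -1.5000)
a(q, V) = V + q/V (a(q, V) = q/(((2*q)/((2*V)))) + q/V = q/(((2*q)*(1/(2*V)))) + q/V = q/((q/V)) + q/V = q*(V/q) + q/V = V + q/V)
(a(-1, 1) + 13)*Y = ((1 - 1/1) + 13)*(-3/2) = ((1 - 1*1) + 13)*(-3/2) = ((1 - 1) + 13)*(-3/2) = (0 + 13)*(-3/2) = 13*(-3/2) = -39/2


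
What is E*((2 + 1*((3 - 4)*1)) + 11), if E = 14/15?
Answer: 56/5 ≈ 11.200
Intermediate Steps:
E = 14/15 (E = 14*(1/15) = 14/15 ≈ 0.93333)
E*((2 + 1*((3 - 4)*1)) + 11) = 14*((2 + 1*((3 - 4)*1)) + 11)/15 = 14*((2 + 1*(-1*1)) + 11)/15 = 14*((2 + 1*(-1)) + 11)/15 = 14*((2 - 1) + 11)/15 = 14*(1 + 11)/15 = (14/15)*12 = 56/5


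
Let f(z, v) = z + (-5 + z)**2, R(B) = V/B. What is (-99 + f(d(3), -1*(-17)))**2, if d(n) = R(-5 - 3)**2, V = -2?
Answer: 364313569/65536 ≈ 5559.0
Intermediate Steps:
R(B) = -2/B
d(n) = 1/16 (d(n) = (-2/(-5 - 3))**2 = (-2/(-8))**2 = (-2*(-1/8))**2 = (1/4)**2 = 1/16)
(-99 + f(d(3), -1*(-17)))**2 = (-99 + (1/16 + (-5 + 1/16)**2))**2 = (-99 + (1/16 + (-79/16)**2))**2 = (-99 + (1/16 + 6241/256))**2 = (-99 + 6257/256)**2 = (-19087/256)**2 = 364313569/65536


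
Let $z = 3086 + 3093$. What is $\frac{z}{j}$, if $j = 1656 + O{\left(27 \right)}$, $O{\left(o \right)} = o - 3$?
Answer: $\frac{6179}{1680} \approx 3.678$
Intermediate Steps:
$O{\left(o \right)} = -3 + o$
$z = 6179$
$j = 1680$ ($j = 1656 + \left(-3 + 27\right) = 1656 + 24 = 1680$)
$\frac{z}{j} = \frac{6179}{1680}$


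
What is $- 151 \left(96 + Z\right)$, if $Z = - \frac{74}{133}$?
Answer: $- \frac{1916794}{133} \approx -14412.0$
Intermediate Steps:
$Z = - \frac{74}{133}$ ($Z = \left(-74\right) \frac{1}{133} = - \frac{74}{133} \approx -0.55639$)
$- 151 \left(96 + Z\right) = - 151 \left(96 - \frac{74}{133}\right) = \left(-151\right) \frac{12694}{133} = - \frac{1916794}{133}$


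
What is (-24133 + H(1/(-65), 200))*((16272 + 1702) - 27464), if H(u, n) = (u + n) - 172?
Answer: 228756596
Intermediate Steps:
H(u, n) = -172 + n + u (H(u, n) = (n + u) - 172 = -172 + n + u)
(-24133 + H(1/(-65), 200))*((16272 + 1702) - 27464) = (-24133 + (-172 + 200 + 1/(-65)))*((16272 + 1702) - 27464) = (-24133 + (-172 + 200 - 1/65))*(17974 - 27464) = (-24133 + 1819/65)*(-9490) = -1566826/65*(-9490) = 228756596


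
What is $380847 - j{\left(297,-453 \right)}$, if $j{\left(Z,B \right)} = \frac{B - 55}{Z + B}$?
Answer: $\frac{14852906}{39} \approx 3.8084 \cdot 10^{5}$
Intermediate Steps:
$j{\left(Z,B \right)} = \frac{-55 + B}{B + Z}$
$380847 - j{\left(297,-453 \right)} = 380847 - \frac{-55 - 453}{-453 + 297} = 380847 - \frac{1}{-156} \left(-508\right) = 380847 - \left(- \frac{1}{156}\right) \left(-508\right) = 380847 - \frac{127}{39} = \frac{14852906}{39}$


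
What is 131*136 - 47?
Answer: 17769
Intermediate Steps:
131*136 - 47 = 17816 - 47 = 17769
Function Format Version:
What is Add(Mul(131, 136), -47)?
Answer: 17769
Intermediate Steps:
Add(Mul(131, 136), -47) = Add(17816, -47) = 17769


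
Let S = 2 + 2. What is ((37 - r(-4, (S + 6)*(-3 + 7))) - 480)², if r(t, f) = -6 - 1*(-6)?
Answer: 196249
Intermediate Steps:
S = 4
r(t, f) = 0 (r(t, f) = -6 + 6 = 0)
((37 - r(-4, (S + 6)*(-3 + 7))) - 480)² = ((37 - 1*0) - 480)² = ((37 + 0) - 480)² = (37 - 480)² = (-443)² = 196249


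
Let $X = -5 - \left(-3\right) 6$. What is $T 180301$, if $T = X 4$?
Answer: $9375652$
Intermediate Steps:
$X = 13$ ($X = -5 - -18 = -5 + 18 = 13$)
$T = 52$ ($T = 13 \cdot 4 = 52$)
$T 180301 = 52 \cdot 180301 = 9375652$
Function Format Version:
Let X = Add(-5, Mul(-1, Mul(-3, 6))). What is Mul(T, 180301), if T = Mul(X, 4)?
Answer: 9375652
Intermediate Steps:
X = 13 (X = Add(-5, Mul(-1, -18)) = Add(-5, 18) = 13)
T = 52 (T = Mul(13, 4) = 52)
Mul(T, 180301) = Mul(52, 180301) = 9375652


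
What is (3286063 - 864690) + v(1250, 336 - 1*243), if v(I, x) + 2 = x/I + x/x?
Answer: 3026715093/1250 ≈ 2.4214e+6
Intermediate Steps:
v(I, x) = -1 + x/I (v(I, x) = -2 + (x/I + x/x) = -2 + (x/I + 1) = -2 + (1 + x/I) = -1 + x/I)
(3286063 - 864690) + v(1250, 336 - 1*243) = (3286063 - 864690) + ((336 - 1*243) - 1*1250)/1250 = 2421373 + ((336 - 243) - 1250)/1250 = 2421373 + (93 - 1250)/1250 = 2421373 + (1/1250)*(-1157) = 2421373 - 1157/1250 = 3026715093/1250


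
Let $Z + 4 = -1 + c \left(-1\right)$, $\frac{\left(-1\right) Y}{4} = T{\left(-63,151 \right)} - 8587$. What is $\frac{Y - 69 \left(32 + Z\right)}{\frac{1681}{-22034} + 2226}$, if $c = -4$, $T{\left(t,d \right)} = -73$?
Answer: $\frac{716127034}{49046003} \approx 14.601$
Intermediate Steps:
$Y = 34640$ ($Y = - 4 \left(-73 - 8587\right) = \left(-4\right) \left(-8660\right) = 34640$)
$Z = -1$ ($Z = -4 - -3 = -4 + \left(-1 + 4\right) = -4 + 3 = -1$)
$\frac{Y - 69 \left(32 + Z\right)}{\frac{1681}{-22034} + 2226} = \frac{34640 - 69 \left(32 - 1\right)}{\frac{1681}{-22034} + 2226} = \frac{34640 - 2139}{1681 \left(- \frac{1}{22034}\right) + 2226} = \frac{34640 - 2139}{- \frac{1681}{22034} + 2226} = \frac{32501}{\frac{49046003}{22034}} = 32501 \cdot \frac{22034}{49046003} = \frac{716127034}{49046003}$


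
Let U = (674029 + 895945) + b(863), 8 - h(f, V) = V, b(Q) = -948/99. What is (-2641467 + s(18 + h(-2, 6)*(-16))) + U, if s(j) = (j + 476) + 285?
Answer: -35334934/33 ≈ -1.0708e+6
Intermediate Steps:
b(Q) = -316/33 (b(Q) = -948*1/99 = -316/33)
h(f, V) = 8 - V
s(j) = 761 + j (s(j) = (476 + j) + 285 = 761 + j)
U = 51808826/33 (U = (674029 + 895945) - 316/33 = 1569974 - 316/33 = 51808826/33 ≈ 1.5700e+6)
(-2641467 + s(18 + h(-2, 6)*(-16))) + U = (-2641467 + (761 + (18 + (8 - 1*6)*(-16)))) + 51808826/33 = (-2641467 + (761 + (18 + (8 - 6)*(-16)))) + 51808826/33 = (-2641467 + (761 + (18 + 2*(-16)))) + 51808826/33 = (-2641467 + (761 + (18 - 32))) + 51808826/33 = (-2641467 + (761 - 14)) + 51808826/33 = (-2641467 + 747) + 51808826/33 = -2640720 + 51808826/33 = -35334934/33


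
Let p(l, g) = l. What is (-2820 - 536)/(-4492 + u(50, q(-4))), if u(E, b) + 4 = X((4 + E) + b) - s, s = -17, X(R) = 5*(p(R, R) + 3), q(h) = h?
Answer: 1678/2107 ≈ 0.79639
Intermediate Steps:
X(R) = 15 + 5*R (X(R) = 5*(R + 3) = 5*(3 + R) = 15 + 5*R)
u(E, b) = 48 + 5*E + 5*b (u(E, b) = -4 + ((15 + 5*((4 + E) + b)) - 1*(-17)) = -4 + ((15 + 5*(4 + E + b)) + 17) = -4 + ((15 + (20 + 5*E + 5*b)) + 17) = -4 + ((35 + 5*E + 5*b) + 17) = -4 + (52 + 5*E + 5*b) = 48 + 5*E + 5*b)
(-2820 - 536)/(-4492 + u(50, q(-4))) = (-2820 - 536)/(-4492 + (48 + 5*50 + 5*(-4))) = -3356/(-4492 + (48 + 250 - 20)) = -3356/(-4492 + 278) = -3356/(-4214) = -3356*(-1/4214) = 1678/2107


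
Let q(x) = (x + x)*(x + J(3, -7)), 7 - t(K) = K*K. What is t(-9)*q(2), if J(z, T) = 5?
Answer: -2072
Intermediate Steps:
t(K) = 7 - K**2 (t(K) = 7 - K*K = 7 - K**2)
q(x) = 2*x*(5 + x) (q(x) = (x + x)*(x + 5) = (2*x)*(5 + x) = 2*x*(5 + x))
t(-9)*q(2) = (7 - 1*(-9)**2)*(2*2*(5 + 2)) = (7 - 1*81)*(2*2*7) = (7 - 81)*28 = -74*28 = -2072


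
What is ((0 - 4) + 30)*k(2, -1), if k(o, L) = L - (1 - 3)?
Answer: 26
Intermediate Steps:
k(o, L) = 2 + L (k(o, L) = L - 1*(-2) = L + 2 = 2 + L)
((0 - 4) + 30)*k(2, -1) = ((0 - 4) + 30)*(2 - 1) = (-4 + 30)*1 = 26*1 = 26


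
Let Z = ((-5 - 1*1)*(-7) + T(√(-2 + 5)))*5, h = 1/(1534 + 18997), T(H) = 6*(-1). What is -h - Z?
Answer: -3695581/20531 ≈ -180.00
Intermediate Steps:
T(H) = -6
h = 1/20531 ≈ 4.8707e-5
Z = 180 (Z = ((-5 - 1*1)*(-7) - 6)*5 = ((-5 - 1)*(-7) - 6)*5 = (-6*(-7) - 6)*5 = (42 - 6)*5 = 36*5 = 180)
-h - Z = -1*1/20531 - 1*180 = -1/20531 - 180 = -3695581/20531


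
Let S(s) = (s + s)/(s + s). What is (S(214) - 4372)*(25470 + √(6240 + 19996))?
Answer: -111329370 - 8742*√6559 ≈ -1.1204e+8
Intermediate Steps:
S(s) = 1 (S(s) = (2*s)/((2*s)) = (2*s)*(1/(2*s)) = 1)
(S(214) - 4372)*(25470 + √(6240 + 19996)) = (1 - 4372)*(25470 + √(6240 + 19996)) = -4371*(25470 + √26236) = -4371*(25470 + 2*√6559) = -111329370 - 8742*√6559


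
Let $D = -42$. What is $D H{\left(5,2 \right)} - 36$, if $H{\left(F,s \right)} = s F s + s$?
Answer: $-960$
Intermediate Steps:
$H{\left(F,s \right)} = s + F s^{2}$ ($H{\left(F,s \right)} = F s s + s = F s^{2} + s = s + F s^{2}$)
$D H{\left(5,2 \right)} - 36 = - 42 \cdot 2 \left(1 + 5 \cdot 2\right) - 36 = - 42 \cdot 2 \left(1 + 10\right) - 36 = - 42 \cdot 2 \cdot 11 - 36 = \left(-42\right) 22 - 36 = -924 - 36 = -960$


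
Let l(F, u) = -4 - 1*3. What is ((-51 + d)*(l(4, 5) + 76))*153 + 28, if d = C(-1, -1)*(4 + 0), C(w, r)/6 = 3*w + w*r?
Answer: -1045115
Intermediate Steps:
l(F, u) = -7 (l(F, u) = -4 - 3 = -7)
C(w, r) = 18*w + 6*r*w (C(w, r) = 6*(3*w + w*r) = 6*(3*w + r*w) = 18*w + 6*r*w)
d = -48 (d = (6*(-1)*(3 - 1))*(4 + 0) = (6*(-1)*2)*4 = -12*4 = -48)
((-51 + d)*(l(4, 5) + 76))*153 + 28 = ((-51 - 48)*(-7 + 76))*153 + 28 = -99*69*153 + 28 = -6831*153 + 28 = -1045143 + 28 = -1045115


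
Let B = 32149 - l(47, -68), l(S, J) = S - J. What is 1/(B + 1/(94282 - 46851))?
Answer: 47431/1519404655 ≈ 3.1217e-5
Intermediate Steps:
B = 32034 (B = 32149 - (47 - 1*(-68)) = 32149 - (47 + 68) = 32149 - 1*115 = 32149 - 115 = 32034)
1/(B + 1/(94282 - 46851)) = 1/(32034 + 1/(94282 - 46851)) = 1/(32034 + 1/47431) = 1/(1519404655/47431) = 47431/1519404655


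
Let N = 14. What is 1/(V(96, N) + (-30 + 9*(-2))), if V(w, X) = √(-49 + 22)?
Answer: -16/777 - I*√3/777 ≈ -0.020592 - 0.0022292*I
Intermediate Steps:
V(w, X) = 3*I*√3 (V(w, X) = √(-27) = 3*I*√3)
1/(V(96, N) + (-30 + 9*(-2))) = 1/(3*I*√3 + (-30 + 9*(-2))) = 1/(3*I*√3 + (-30 - 18)) = 1/(3*I*√3 - 48) = 1/(-48 + 3*I*√3)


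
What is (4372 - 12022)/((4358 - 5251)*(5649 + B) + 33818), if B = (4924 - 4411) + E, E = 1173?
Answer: 7650/6516337 ≈ 0.0011740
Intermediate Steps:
B = 1686 (B = (4924 - 4411) + 1173 = 513 + 1173 = 1686)
(4372 - 12022)/((4358 - 5251)*(5649 + B) + 33818) = (4372 - 12022)/((4358 - 5251)*(5649 + 1686) + 33818) = -7650/(-893*7335 + 33818) = -7650/(-6550155 + 33818) = -7650/(-6516337) = -7650*(-1/6516337) = 7650/6516337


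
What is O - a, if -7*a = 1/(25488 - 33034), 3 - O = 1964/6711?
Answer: 959716207/354488442 ≈ 2.7073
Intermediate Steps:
O = 18169/6711 (O = 3 - 1964/6711 = 18169/6711 ≈ 2.7073)
a = 1/52822 (a = -1/(7*(25488 - 33034)) = -⅐/(-7546) = -⅐*(-1/7546) = 1/52822 ≈ 1.8932e-5)
O - a = 18169/6711 - 1*1/52822 = 18169/6711 - 1/52822 = 959716207/354488442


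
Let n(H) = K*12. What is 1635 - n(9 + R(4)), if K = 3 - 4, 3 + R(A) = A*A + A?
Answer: 1647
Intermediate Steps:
R(A) = -3 + A + A² (R(A) = -3 + (A*A + A) = -3 + (A² + A) = -3 + (A + A²) = -3 + A + A²)
K = -1
n(H) = -12 (n(H) = -1*12 = -12)
1635 - n(9 + R(4)) = 1635 - 1*(-12) = 1635 + 12 = 1647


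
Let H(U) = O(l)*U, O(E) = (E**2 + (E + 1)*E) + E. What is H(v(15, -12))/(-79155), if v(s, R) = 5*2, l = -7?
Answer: -56/5277 ≈ -0.010612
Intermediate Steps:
O(E) = E + E**2 + E*(1 + E) (O(E) = (E**2 + (1 + E)*E) + E = (E**2 + E*(1 + E)) + E = E + E**2 + E*(1 + E))
v(s, R) = 10
H(U) = 84*U (H(U) = (2*(-7)*(1 - 7))*U = (2*(-7)*(-6))*U = 84*U)
H(v(15, -12))/(-79155) = (84*10)/(-79155) = 840*(-1/79155) = -56/5277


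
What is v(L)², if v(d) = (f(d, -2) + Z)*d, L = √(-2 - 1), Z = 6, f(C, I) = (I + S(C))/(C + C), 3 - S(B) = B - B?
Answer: -431/4 + 6*I*√3 ≈ -107.75 + 10.392*I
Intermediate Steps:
S(B) = 3 (S(B) = 3 - (B - B) = 3 - 1*0 = 3 + 0 = 3)
f(C, I) = (3 + I)/(2*C) (f(C, I) = (I + 3)/(C + C) = (3 + I)/((2*C)) = (3 + I)*(1/(2*C)) = (3 + I)/(2*C))
L = I*√3 (L = √(-3) = I*√3 ≈ 1.732*I)
v(d) = d*(6 + 1/(2*d)) (v(d) = ((3 - 2)/(2*d) + 6)*d = ((½)*1/d + 6)*d = (1/(2*d) + 6)*d = (6 + 1/(2*d))*d = d*(6 + 1/(2*d)))
v(L)² = (½ + 6*(I*√3))² = (½ + 6*I*√3)²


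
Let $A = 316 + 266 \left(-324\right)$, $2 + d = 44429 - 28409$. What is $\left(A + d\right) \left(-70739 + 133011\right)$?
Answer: $-4349699200$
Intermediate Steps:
$d = 16018$ ($d = -2 + \left(44429 - 28409\right) = -2 + 16020 = 16018$)
$A = -85868$ ($A = 316 - 86184 = -85868$)
$\left(A + d\right) \left(-70739 + 133011\right) = \left(-85868 + 16018\right) \left(-70739 + 133011\right) = \left(-69850\right) 62272 = -4349699200$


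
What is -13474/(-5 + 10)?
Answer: -13474/5 ≈ -2694.8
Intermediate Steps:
-13474/(-5 + 10) = -13474/5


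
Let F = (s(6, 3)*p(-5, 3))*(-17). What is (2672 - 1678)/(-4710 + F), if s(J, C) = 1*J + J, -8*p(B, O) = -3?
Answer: -1988/9573 ≈ -0.20767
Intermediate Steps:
p(B, O) = 3/8 (p(B, O) = -⅛*(-3) = 3/8)
s(J, C) = 2*J (s(J, C) = J + J = 2*J)
F = -153/2 (F = ((2*6)*(3/8))*(-17) = (12*(3/8))*(-17) = (9/2)*(-17) = -153/2 ≈ -76.500)
(2672 - 1678)/(-4710 + F) = (2672 - 1678)/(-4710 - 153/2) = 994/(-9573/2) = 994*(-2/9573) = -1988/9573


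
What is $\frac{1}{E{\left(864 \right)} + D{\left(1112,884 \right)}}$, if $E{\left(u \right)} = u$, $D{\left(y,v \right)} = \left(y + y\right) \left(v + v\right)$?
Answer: $\frac{1}{3932896} \approx 2.5427 \cdot 10^{-7}$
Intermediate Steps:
$D{\left(y,v \right)} = 4 v y$ ($D{\left(y,v \right)} = 2 y 2 v = 4 v y$)
$\frac{1}{E{\left(864 \right)} + D{\left(1112,884 \right)}} = \frac{1}{864 + 4 \cdot 884 \cdot 1112} = \frac{1}{864 + 3932032} = \frac{1}{3932896}$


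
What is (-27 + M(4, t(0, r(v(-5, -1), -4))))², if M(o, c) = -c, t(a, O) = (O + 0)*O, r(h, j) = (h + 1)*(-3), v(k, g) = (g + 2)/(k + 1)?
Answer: 263169/256 ≈ 1028.0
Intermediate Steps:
v(k, g) = (2 + g)/(1 + k)
r(h, j) = -3 - 3*h (r(h, j) = (1 + h)*(-3) = -3 - 3*h)
t(a, O) = O² (t(a, O) = O*O = O²)
(-27 + M(4, t(0, r(v(-5, -1), -4))))² = (-27 - (-3 - 3*(2 - 1)/(1 - 5))²)² = (-27 - (-3 - 3/(-4))²)² = (-27 - (-3 - (-3)/4)²)² = (-27 - (-3 - 3*(-¼))²)² = (-27 - (-3 + ¾)²)² = (-27 - (-9/4)²)² = (-27 - 1*81/16)² = (-27 - 81/16)² = (-513/16)² = 263169/256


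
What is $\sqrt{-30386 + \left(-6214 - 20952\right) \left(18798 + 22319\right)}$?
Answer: $2 i \sqrt{279253702} \approx 33422.0 i$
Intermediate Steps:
$\sqrt{-30386 + \left(-6214 - 20952\right) \left(18798 + 22319\right)} = \sqrt{-30386 - 1116984422} = \sqrt{-1117014808} = 2 i \sqrt{279253702}$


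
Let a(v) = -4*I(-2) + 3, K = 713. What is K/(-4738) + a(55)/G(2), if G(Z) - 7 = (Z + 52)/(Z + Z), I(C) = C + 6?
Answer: -6627/8446 ≈ -0.78463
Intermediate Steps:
I(C) = 6 + C
G(Z) = 7 + (52 + Z)/(2*Z) (G(Z) = 7 + (Z + 52)/(Z + Z) = 7 + (52 + Z)/((2*Z)) = 7 + (52 + Z)*(1/(2*Z)) = 7 + (52 + Z)/(2*Z))
a(v) = -13 (a(v) = -4*(6 - 2) + 3 = -4*4 + 3 = -16 + 3 = -13)
K/(-4738) + a(55)/G(2) = 713/(-4738) - 13/(15/2 + 26/2) = 713*(-1/4738) - 13/(15/2 + 26*(1/2)) = -31/206 - 13/(15/2 + 13) = -31/206 - 13/41/2 = -31/206 - 13*2/41 = -31/206 - 26/41 = -6627/8446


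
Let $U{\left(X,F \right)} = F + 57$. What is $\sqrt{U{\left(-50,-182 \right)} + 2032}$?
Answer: $\sqrt{1907} \approx 43.669$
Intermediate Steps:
$U{\left(X,F \right)} = 57 + F$
$\sqrt{U{\left(-50,-182 \right)} + 2032} = \sqrt{\left(57 - 182\right) + 2032} = \sqrt{-125 + 2032} = \sqrt{1907}$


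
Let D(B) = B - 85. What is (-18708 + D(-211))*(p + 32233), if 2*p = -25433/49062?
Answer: -15026488735709/24531 ≈ -6.1255e+8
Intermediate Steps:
p = -25433/98124 (p = (-25433/49062)/2 = (-25433*1/49062)/2 = (½)*(-25433/49062) = -25433/98124 ≈ -0.25919)
D(B) = -85 + B
(-18708 + D(-211))*(p + 32233) = (-18708 + (-85 - 211))*(-25433/98124 + 32233) = (-18708 - 296)*(3162805459/98124) = -19004*3162805459/98124 = -15026488735709/24531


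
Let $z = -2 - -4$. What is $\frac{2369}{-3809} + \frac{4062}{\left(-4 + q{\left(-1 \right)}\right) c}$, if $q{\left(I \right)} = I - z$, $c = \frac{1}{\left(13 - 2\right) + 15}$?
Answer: $- \frac{402292691}{26663} \approx -15088.0$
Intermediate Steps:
$z = 2$ ($z = -2 + 4 = 2$)
$c = \frac{1}{26}$ ($c = \frac{1}{11 + 15} = \frac{1}{26} \approx 0.038462$)
$q{\left(I \right)} = -2 + I$ ($q{\left(I \right)} = I - 2 = -2 + I$)
$\frac{2369}{-3809} + \frac{4062}{\left(-4 + q{\left(-1 \right)}\right) c} = \frac{2369}{-3809} + \frac{4062}{\left(-4 - 3\right) \frac{1}{26}} = 2369 \left(- \frac{1}{3809}\right) + \frac{4062}{\left(-4 - 3\right) \frac{1}{26}} = - \frac{2369}{3809} + \frac{4062}{\left(-7\right) \frac{1}{26}} = - \frac{2369}{3809} + \frac{4062}{- \frac{7}{26}} = - \frac{2369}{3809} + 4062 \left(- \frac{26}{7}\right) = - \frac{2369}{3809} - \frac{105612}{7} = - \frac{402292691}{26663}$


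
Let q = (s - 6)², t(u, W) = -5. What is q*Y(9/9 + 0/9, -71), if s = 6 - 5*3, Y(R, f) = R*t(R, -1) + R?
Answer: -900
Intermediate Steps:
Y(R, f) = -4*R (Y(R, f) = R*(-5) + R = -5*R + R = -4*R)
s = -9 (s = 6 - 15 = -9)
q = 225 (q = (-9 - 6)² = (-15)² = 225)
q*Y(9/9 + 0/9, -71) = 225*(-4*(9/9 + 0/9)) = 225*(-4*(9*(⅑) + 0*(⅑))) = 225*(-4*(1 + 0)) = 225*(-4*1) = 225*(-4) = -900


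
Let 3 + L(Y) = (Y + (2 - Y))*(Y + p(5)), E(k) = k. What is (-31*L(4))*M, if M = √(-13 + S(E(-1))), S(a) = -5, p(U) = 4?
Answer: -1209*I*√2 ≈ -1709.8*I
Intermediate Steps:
L(Y) = 5 + 2*Y (L(Y) = -3 + (Y + (2 - Y))*(Y + 4) = -3 + 2*(4 + Y) = -3 + (8 + 2*Y) = 5 + 2*Y)
M = 3*I*√2 (M = √(-13 - 5) = √(-18) = 3*I*√2 ≈ 4.2426*I)
(-31*L(4))*M = (-31*(5 + 2*4))*(3*I*√2) = (-31*(5 + 8))*(3*I*√2) = (-31*13)*(3*I*√2) = -1209*I*√2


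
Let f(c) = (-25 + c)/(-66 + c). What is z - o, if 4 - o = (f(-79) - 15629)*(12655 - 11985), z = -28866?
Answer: -304494764/29 ≈ -1.0500e+7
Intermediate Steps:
f(c) = (-25 + c)/(-66 + c)
o = 303657650/29 (o = 4 - ((-25 - 79)/(-66 - 79) - 15629)*(12655 - 11985) = 4 - (-104/(-145) - 15629)*670 = 4 - (-1/145*(-104) - 15629)*670 = 4 - (104/145 - 15629)*670 = 4 - (-2266101)*670/145 = 4 - 1*(-303657534/29) = 4 + 303657534/29 = 303657650/29 ≈ 1.0471e+7)
z - o = -28866 - 1*303657650/29 = -28866 - 303657650/29 = -304494764/29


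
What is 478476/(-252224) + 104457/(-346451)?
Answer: -6861251823/3120830608 ≈ -2.1985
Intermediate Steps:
478476/(-252224) + 104457/(-346451) = 478476*(-1/252224) + 104457*(-1/346451) = -119619/63056 - 104457/346451 = -6861251823/3120830608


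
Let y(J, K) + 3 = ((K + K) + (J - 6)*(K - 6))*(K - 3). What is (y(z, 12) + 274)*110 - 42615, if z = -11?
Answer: -90025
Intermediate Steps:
y(J, K) = -3 + (-3 + K)*(2*K + (-6 + J)*(-6 + K)) (y(J, K) = -3 + ((K + K) + (J - 6)*(K - 6))*(K - 3) = -3 + (2*K + (-6 + J)*(-6 + K))*(-3 + K) = -3 + (-3 + K)*(2*K + (-6 + J)*(-6 + K)))
(y(z, 12) + 274)*110 - 42615 = ((-111 - 4*12² + 18*(-11) + 48*12 - 11*12² - 9*(-11)*12) + 274)*110 - 42615 = ((-111 - 4*144 - 198 + 576 - 11*144 + 1188) + 274)*110 - 42615 = ((-111 - 576 - 198 + 576 - 1584 + 1188) + 274)*110 - 42615 = (-705 + 274)*110 - 42615 = -431*110 - 42615 = -47410 - 42615 = -90025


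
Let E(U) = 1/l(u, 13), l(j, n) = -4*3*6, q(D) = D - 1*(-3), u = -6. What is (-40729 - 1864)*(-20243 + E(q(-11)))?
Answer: 62079169721/72 ≈ 8.6221e+8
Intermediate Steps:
q(D) = 3 + D (q(D) = D + 3 = 3 + D)
l(j, n) = -72 (l(j, n) = -12*6 = -72)
E(U) = -1/72 (E(U) = 1/(-72) = -1/72)
(-40729 - 1864)*(-20243 + E(q(-11))) = (-40729 - 1864)*(-20243 - 1/72) = -42593*(-1457497/72) = 62079169721/72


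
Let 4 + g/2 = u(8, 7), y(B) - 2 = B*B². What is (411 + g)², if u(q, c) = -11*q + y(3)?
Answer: 81225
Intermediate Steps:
y(B) = 2 + B³ (y(B) = 2 + B*B² = 2 + B³)
u(q, c) = 29 - 11*q (u(q, c) = -11*q + (2 + 3³) = -11*q + (2 + 27) = -11*q + 29 = 29 - 11*q)
g = -126 (g = -8 + 2*(29 - 11*8) = -8 + 2*(29 - 88) = -8 + 2*(-59) = -8 - 118 = -126)
(411 + g)² = (411 - 126)² = 285² = 81225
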